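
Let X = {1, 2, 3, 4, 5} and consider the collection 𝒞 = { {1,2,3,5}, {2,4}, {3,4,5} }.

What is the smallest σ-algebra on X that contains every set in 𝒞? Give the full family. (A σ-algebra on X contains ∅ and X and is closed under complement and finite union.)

Start: 𝒞 ∪ {∅, X} = { {}, {2,4}, {3,4,5}, {1,2,3,5}, X }.
Step 1: 4 new —
  {4}  = X∖{1,2,3,5}
  {1,2}  = X∖{3,4,5}
  {1,3,5}  = X∖{2,4}
  {2,3,4,5}  = {3,4,5} ∪ {2,4}
Step 2: +3 →
  {1}  = X∖{2,3,4,5}
  {1,2,4}  = {1,2} ∪ {4}
  {1,3,4,5}  = {3,4,5} ∪ {1,3,5}
Step 3: +3 →
  {2}  = X∖{1,3,4,5}
  {1,4}  = {4} ∪ {1}
  {3,5}  = X∖{1,2,4}
Step 4. New:
  {2,3,5}  = X∖{1,4}
Step 5: closed — nothing new.

Therefore σ(𝒞) = { {}, {1}, {2}, {4}, {1,2}, {1,4}, {2,4}, {3,5}, {1,2,4}, {1,3,5}, {2,3,5}, {3,4,5}, {1,2,3,5}, {1,3,4,5}, {2,3,4,5}, X } (|σ(𝒞)| = 16).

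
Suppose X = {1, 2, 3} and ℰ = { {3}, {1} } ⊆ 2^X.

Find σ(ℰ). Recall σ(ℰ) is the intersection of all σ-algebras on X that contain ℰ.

Seed the family with ℰ together with ∅ and X: { {}, {1}, {3}, X }.
Step 1: 3 new —
  {1, 2}  = complement {3}
  {1, 3}  = {3} ∪ {1}
  {2, 3}  = complement {1}
Step 2. New:
  {2}  = complement {1, 3}
Step 3: no new sets; the family is a σ-algebra.

Hence σ(ℰ) has 8 members: { {}, {1}, {2}, {3}, {1, 2}, {1, 3}, {2, 3}, X }.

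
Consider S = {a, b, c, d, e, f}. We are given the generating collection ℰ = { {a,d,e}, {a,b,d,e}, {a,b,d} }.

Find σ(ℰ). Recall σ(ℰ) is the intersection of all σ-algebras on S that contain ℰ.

σ(ℰ) (16 sets): { {}, {b}, {e}, {a,d}, {b,e}, {c,f}, {a,b,d}, {a,d,e}, {b,c,f}, {c,e,f}, {a,b,d,e}, {a,c,d,f}, {b,c,e,f}, {a,b,c,d,f}, {a,c,d,e,f}, S }

Working:
Seed the family with ℰ together with ∅ and S: { {}, {a,b,d}, {a,d,e}, {a,b,d,e}, S }.
Round 1 adds 3:
  {c,f}  = {a,b,d,e}ᶜ
  {b,c,f}  = {a,d,e}ᶜ
  {c,e,f}  = {a,b,d}ᶜ
  — 8 sets.
Round 2 (3 new):
  {b,c,e,f}  = {b,c,f} ∪ {c,e,f}
  {a,b,c,d,f}  = {b,c,f} ∪ {a,b,d}
  {a,c,d,e,f}  = {a,d,e} ∪ {c,f}
  — 11 sets.
Round 3: +3 →
  {b}  = {a,c,d,e,f}ᶜ
  {e}  = {a,b,c,d,f}ᶜ
  {a,d}  = {b,c,e,f}ᶜ
  — 14 sets.
Round 4: 2 new —
  {b,e}  = {b} ∪ {e}
  {a,c,d,f}  = {a,d} ∪ {c,f}
  — 16 sets.
Round 5: closed — nothing new.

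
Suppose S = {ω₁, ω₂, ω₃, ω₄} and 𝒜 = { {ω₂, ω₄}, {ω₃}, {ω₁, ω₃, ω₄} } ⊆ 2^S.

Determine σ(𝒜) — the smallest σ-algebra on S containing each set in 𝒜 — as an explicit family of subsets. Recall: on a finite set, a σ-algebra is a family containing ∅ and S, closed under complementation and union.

Answer: σ(𝒜) = { ∅, {ω₁}, {ω₂}, {ω₃}, {ω₄}, {ω₁, ω₂}, {ω₁, ω₃}, {ω₁, ω₄}, {ω₂, ω₃}, {ω₂, ω₄}, {ω₃, ω₄}, {ω₁, ω₂, ω₃}, {ω₁, ω₂, ω₄}, {ω₁, ω₃, ω₄}, {ω₂, ω₃, ω₄}, S }

Trace:
Take S₀ = 𝒜 ∪ {∅, S} = { ∅, {ω₃}, {ω₂, ω₄}, {ω₁, ω₃, ω₄}, S }.
Step 1. New:
  {ω₂}  = complement {ω₁, ω₃, ω₄}
  {ω₁, ω₃}  = complement {ω₂, ω₄}
  {ω₁, ω₂, ω₄}  = complement {ω₃}
  {ω₂, ω₃, ω₄}  = {ω₃} ∪ {ω₂, ω₄}
  (now 9)
Step 2 (3 new):
  {ω₁}  = complement {ω₂, ω₃, ω₄}
  {ω₂, ω₃}  = {ω₂} ∪ {ω₃}
  {ω₁, ω₂, ω₃}  = {ω₂} ∪ {ω₁, ω₃}
  (now 12)
Step 3: +3 →
  {ω₄}  = complement {ω₁, ω₂, ω₃}
  {ω₁, ω₂}  = {ω₂} ∪ {ω₁}
  {ω₁, ω₄}  = complement {ω₂, ω₃}
  (now 15)
Step 4: 1 new —
  {ω₃, ω₄}  = complement {ω₁, ω₂}
  (now 16)
Step 5 adds nothing — fixpoint reached.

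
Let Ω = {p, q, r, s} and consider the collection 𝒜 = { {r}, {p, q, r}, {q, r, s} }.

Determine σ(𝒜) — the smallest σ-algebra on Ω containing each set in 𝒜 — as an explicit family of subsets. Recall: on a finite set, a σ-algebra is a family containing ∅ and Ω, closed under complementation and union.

Begin from { ∅, {r}, {p, q, r}, {q, r, s}, Ω } (that is, 𝒜 plus ∅ and Ω).
Pass 1 (3 new):
  {p}  = ᶜ of {q, r, s}
  {s}  = ᶜ of {p, q, r}
  {p, q, s}  = ᶜ of {r}
  (now 8)
Pass 2 adds 3:
  {p, r}  = {r} ∪ {p}
  {p, s}  = {s} ∪ {p}
  {r, s}  = {r} ∪ {s}
  (now 11)
Pass 3: +4 →
  {p, q}  = ᶜ of {r, s}
  {q, r}  = ᶜ of {p, s}
  {q, s}  = ᶜ of {p, r}
  {p, r, s}  = {r} ∪ {p, s}
  (now 15)
Pass 4 adds 1:
  {q}  = ᶜ of {p, r, s}
  (now 16)
Pass 5 adds nothing — fixpoint reached.

Hence σ(𝒜) has 16 members: { ∅, {p}, {q}, {r}, {s}, {p, q}, {p, r}, {p, s}, {q, r}, {q, s}, {r, s}, {p, q, r}, {p, q, s}, {p, r, s}, {q, r, s}, Ω }.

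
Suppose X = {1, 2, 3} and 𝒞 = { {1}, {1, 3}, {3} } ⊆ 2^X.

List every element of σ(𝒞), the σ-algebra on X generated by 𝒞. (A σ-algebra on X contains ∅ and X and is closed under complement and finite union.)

Initial family (5 sets): { {}, {1}, {3}, {1, 3}, X }.
Pass 1: +3 →
  {2}  = X∖{1, 3}
  {1, 2}  = X∖{3}
  {2, 3}  = X∖{1}
  [8 total]
Pass 2: stable.

Hence σ(𝒞) has 8 members: { {}, {1}, {2}, {3}, {1, 2}, {1, 3}, {2, 3}, X }.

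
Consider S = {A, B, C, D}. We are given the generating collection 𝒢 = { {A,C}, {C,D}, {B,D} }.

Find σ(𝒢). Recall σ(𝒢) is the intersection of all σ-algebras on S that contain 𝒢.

Start: 𝒢 ∪ {∅, S} = { {}, {A,C}, {B,D}, {C,D}, S }.
Pass 1 (3 new):
  {A,B}  = {C,D}ᶜ
  {A,C,D}  = {C,D} ∪ {A,C}
  {B,C,D}  = {C,D} ∪ {B,D}
  (now 8)
Pass 2: +4 →
  {A}  = {B,C,D}ᶜ
  {B}  = {A,C,D}ᶜ
  {A,B,C}  = {A,B} ∪ {A,C}
  {A,B,D}  = {A,B} ∪ {B,D}
  (now 12)
Pass 3: +2 →
  {C}  = {A,B,D}ᶜ
  {D}  = {A,B,C}ᶜ
  (now 14)
Pass 4 (2 new):
  {A,D}  = {D} ∪ {A}
  {B,C}  = {C} ∪ {B}
  (now 16)
Pass 5: stable.

Hence σ(𝒢) has 16 members: { {}, {A}, {B}, {C}, {D}, {A,B}, {A,C}, {A,D}, {B,C}, {B,D}, {C,D}, {A,B,C}, {A,B,D}, {A,C,D}, {B,C,D}, S }.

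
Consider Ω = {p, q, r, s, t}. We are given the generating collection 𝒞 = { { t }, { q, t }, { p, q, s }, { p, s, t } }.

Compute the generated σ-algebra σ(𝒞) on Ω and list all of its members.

Start: 𝒞 ∪ {∅, Ω} = { {  }, { t }, { q, t }, { p, q, s }, { p, s, t }, Ω }.
Pass 1. New:
  { q, r }  = complement { p, s, t }
  { r, t }  = complement { p, q, s }
  { p, r, s }  = complement { q, t }
  { p, q, r, s }  = complement { t }
  { p, q, s, t }  = { p, s, t } ∪ { q, t }
  |family| = 11
Pass 2: 3 new —
  { r }  = complement { p, q, s, t }
  { q, r, t }  = { q, t } ∪ { q, r }
  { p, r, s, t }  = { p, s, t } ∪ { p, r, s }
  |family| = 14
Pass 3 (2 new):
  { q }  = complement { p, r, s, t }
  { p, s }  = complement { q, r, t }
  |family| = 16
Pass 4 adds nothing — fixpoint reached.

|σ(𝒞)| = 16.  σ(𝒞) = { {  }, { q }, { r }, { t }, { p, s }, { q, r }, { q, t }, { r, t }, { p, q, s }, { p, r, s }, { p, s, t }, { q, r, t }, { p, q, r, s }, { p, q, s, t }, { p, r, s, t }, Ω }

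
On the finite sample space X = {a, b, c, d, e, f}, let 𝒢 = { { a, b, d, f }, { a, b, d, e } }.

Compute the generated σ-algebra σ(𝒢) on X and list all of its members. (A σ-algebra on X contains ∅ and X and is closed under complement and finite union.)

σ(𝒢) = { ∅, { c }, { e }, { f }, { c, e }, { c, f }, { e, f }, { a, b, d }, { c, e, f }, { a, b, c, d }, { a, b, d, e }, { a, b, d, f }, { a, b, c, d, e }, { a, b, c, d, f }, { a, b, d, e, f }, X }

Working:
Start: 𝒢 ∪ {∅, X} = { ∅, { a, b, d, e }, { a, b, d, f }, X }.
Round 1 (3 new):
  { c, e }  = { a, b, d, f }ᶜ
  { c, f }  = { a, b, d, e }ᶜ
  { a, b, d, e, f }  = { a, b, d, f } ∪ { a, b, d, e }
  |family| = 7
Round 2. New:
  { c }  = { a, b, d, e, f }ᶜ
  { c, e, f }  = { c, f } ∪ { c, e }
  { a, b, c, d, e }  = { c, e } ∪ { a, b, d, e }
  { a, b, c, d, f }  = { a, b, d, f } ∪ { c, f }
  |family| = 11
Round 3. New:
  { e }  = { a, b, c, d, f }ᶜ
  { f }  = { a, b, c, d, e }ᶜ
  { a, b, d }  = { c, e, f }ᶜ
  |family| = 14
Round 4 adds 2:
  { e, f }  = { e } ∪ { f }
  { a, b, c, d }  = { c } ∪ { a, b, d }
  |family| = 16
Round 5: closed — nothing new.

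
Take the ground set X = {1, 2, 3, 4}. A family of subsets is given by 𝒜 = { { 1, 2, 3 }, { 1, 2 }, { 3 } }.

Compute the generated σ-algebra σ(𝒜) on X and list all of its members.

Start: 𝒜 ∪ {∅, X} = { ∅, { 3 }, { 1, 2 }, { 1, 2, 3 }, X }.
Round 1: 3 new —
  { 4 }  = complement { 1, 2, 3 }
  { 3, 4 }  = complement { 1, 2 }
  { 1, 2, 4 }  = complement { 3 }
Round 2: stable.

Therefore σ(𝒜) = { ∅, { 3 }, { 4 }, { 1, 2 }, { 3, 4 }, { 1, 2, 3 }, { 1, 2, 4 }, X } (|σ(𝒜)| = 8).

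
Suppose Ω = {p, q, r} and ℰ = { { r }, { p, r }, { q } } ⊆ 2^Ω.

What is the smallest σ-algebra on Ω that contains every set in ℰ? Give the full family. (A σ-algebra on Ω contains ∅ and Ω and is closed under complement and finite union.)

Take S₀ = ℰ ∪ {∅, Ω} = { {  }, { q }, { r }, { p, r }, Ω }.
Step 1 (2 new):
  { p, q }  = Ω∖{ r }
  { q, r }  = { r } ∪ { q }
Step 2 (1 new):
  { p }  = Ω∖{ q, r }
Step 3: no new sets; the family is a σ-algebra.

|σ(ℰ)| = 8.  σ(ℰ) = { {  }, { p }, { q }, { r }, { p, q }, { p, r }, { q, r }, Ω }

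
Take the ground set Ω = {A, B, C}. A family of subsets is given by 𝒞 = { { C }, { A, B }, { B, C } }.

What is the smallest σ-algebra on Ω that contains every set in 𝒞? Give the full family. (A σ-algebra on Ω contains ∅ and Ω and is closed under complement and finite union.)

Seed the family with 𝒞 together with ∅ and Ω: { {  }, { C }, { A, B }, { B, C }, Ω }.
Round 1 adds 1:
  { A }  = Ω∖{ B, C }
  — 6 sets.
Round 2. New:
  { A, C }  = { C } ∪ { A }
  — 7 sets.
Round 3 (1 new):
  { B }  = Ω∖{ A, C }
  — 8 sets.
Round 4: closed — nothing new.

Hence σ(𝒞) has 8 members: { {  }, { A }, { B }, { C }, { A, B }, { A, C }, { B, C }, Ω }.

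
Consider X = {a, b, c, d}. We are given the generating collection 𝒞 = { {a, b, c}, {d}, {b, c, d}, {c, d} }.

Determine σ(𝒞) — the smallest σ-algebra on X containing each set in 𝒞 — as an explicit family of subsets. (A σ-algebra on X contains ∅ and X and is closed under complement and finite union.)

Take S₀ = 𝒞 ∪ {∅, X} = { {}, {d}, {c, d}, {a, b, c}, {b, c, d}, X }.
Round 1: +2 →
  {a}  = {b, c, d}ᶜ
  {a, b}  = {c, d}ᶜ
Round 2: +3 →
  {a, d}  = {d} ∪ {a}
  {a, b, d}  = {d} ∪ {a, b}
  {a, c, d}  = {c, d} ∪ {a}
Round 3. New:
  {b}  = {a, c, d}ᶜ
  {c}  = {a, b, d}ᶜ
  {b, c}  = {a, d}ᶜ
Round 4 adds 2:
  {a, c}  = {c} ∪ {a}
  {b, d}  = {d} ∪ {b}
Round 5: closed — nothing new.

Therefore σ(𝒞) = { {}, {a}, {b}, {c}, {d}, {a, b}, {a, c}, {a, d}, {b, c}, {b, d}, {c, d}, {a, b, c}, {a, b, d}, {a, c, d}, {b, c, d}, X } (|σ(𝒞)| = 16).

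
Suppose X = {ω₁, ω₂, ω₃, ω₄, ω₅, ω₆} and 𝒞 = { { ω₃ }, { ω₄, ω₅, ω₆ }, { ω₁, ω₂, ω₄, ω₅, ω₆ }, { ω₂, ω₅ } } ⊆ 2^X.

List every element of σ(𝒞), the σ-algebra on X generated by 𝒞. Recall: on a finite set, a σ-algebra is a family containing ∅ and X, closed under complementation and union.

Answer: σ(𝒞) = { ∅, { ω₁ }, { ω₂ }, { ω₃ }, { ω₅ }, { ω₁, ω₂ }, { ω₁, ω₃ }, { ω₁, ω₅ }, { ω₂, ω₃ }, { ω₂, ω₅ }, { ω₃, ω₅ }, { ω₄, ω₆ }, { ω₁, ω₂, ω₃ }, { ω₁, ω₂, ω₅ }, { ω₁, ω₃, ω₅ }, { ω₁, ω₄, ω₆ }, { ω₂, ω₃, ω₅ }, { ω₂, ω₄, ω₆ }, { ω₃, ω₄, ω₆ }, { ω₄, ω₅, ω₆ }, { ω₁, ω₂, ω₃, ω₅ }, { ω₁, ω₂, ω₄, ω₆ }, { ω₁, ω₃, ω₄, ω₆ }, { ω₁, ω₄, ω₅, ω₆ }, { ω₂, ω₃, ω₄, ω₆ }, { ω₂, ω₄, ω₅, ω₆ }, { ω₃, ω₄, ω₅, ω₆ }, { ω₁, ω₂, ω₃, ω₄, ω₆ }, { ω₁, ω₂, ω₄, ω₅, ω₆ }, { ω₁, ω₃, ω₄, ω₅, ω₆ }, { ω₂, ω₃, ω₄, ω₅, ω₆ }, X }

Working:
Take S₀ = 𝒞 ∪ {∅, X} = { ∅, { ω₃ }, { ω₂, ω₅ }, { ω₄, ω₅, ω₆ }, { ω₁, ω₂, ω₄, ω₅, ω₆ }, X }.
Round 1: +5 →
  { ω₁, ω₂, ω₃ }  = ᶜ of { ω₄, ω₅, ω₆ }
  { ω₂, ω₃, ω₅ }  = { ω₃ } ∪ { ω₂, ω₅ }
  { ω₁, ω₃, ω₄, ω₆ }  = ᶜ of { ω₂, ω₅ }
  { ω₂, ω₄, ω₅, ω₆ }  = { ω₂, ω₅ } ∪ { ω₄, ω₅, ω₆ }
  { ω₃, ω₄, ω₅, ω₆ }  = { ω₃ } ∪ { ω₄, ω₅, ω₆ }
  [11 total]
Round 2 adds 7:
  { ω₁, ω₂ }  = ᶜ of { ω₃, ω₄, ω₅, ω₆ }
  { ω₁, ω₃ }  = ᶜ of { ω₂, ω₄, ω₅, ω₆ }
  { ω₁, ω₄, ω₆ }  = ᶜ of { ω₂, ω₃, ω₅ }
  { ω₁, ω₂, ω₃, ω₅ }  = { ω₂, ω₅ } ∪ { ω₁, ω₂, ω₃ }
  { ω₁, ω₂, ω₃, ω₄, ω₆ }  = { ω₁, ω₂, ω₃ } ∪ { ω₁, ω₃, ω₄, ω₆ }
  { ω₁, ω₃, ω₄, ω₅, ω₆ }  = { ω₃, ω₄, ω₅, ω₆ } ∪ { ω₁, ω₃, ω₄, ω₆ }
  { ω₂, ω₃, ω₄, ω₅, ω₆ }  = { ω₂, ω₅ } ∪ { ω₃, ω₄, ω₅, ω₆ }
  [18 total]
Round 3: +7 →
  { ω₁ }  = ᶜ of { ω₂, ω₃, ω₄, ω₅, ω₆ }
  { ω₂ }  = ᶜ of { ω₁, ω₃, ω₄, ω₅, ω₆ }
  { ω₅ }  = ᶜ of { ω₁, ω₂, ω₃, ω₄, ω₆ }
  { ω₄, ω₆ }  = ᶜ of { ω₁, ω₂, ω₃, ω₅ }
  { ω₁, ω₂, ω₅ }  = { ω₂, ω₅ } ∪ { ω₁, ω₂ }
  { ω₁, ω₂, ω₄, ω₆ }  = { ω₁, ω₂ } ∪ { ω₁, ω₄, ω₆ }
  { ω₁, ω₄, ω₅, ω₆ }  = { ω₁, ω₄, ω₆ } ∪ { ω₄, ω₅, ω₆ }
  [25 total]
Round 4. New:
  { ω₁, ω₅ }  = { ω₅ } ∪ { ω₁ }
  { ω₂, ω₃ }  = ᶜ of { ω₁, ω₄, ω₅, ω₆ }
  { ω₃, ω₅ }  = ᶜ of { ω₁, ω₂, ω₄, ω₆ }
  { ω₁, ω₃, ω₅ }  = { ω₅ } ∪ { ω₁, ω₃ }
  { ω₂, ω₄, ω₆ }  = { ω₂ } ∪ { ω₄, ω₆ }
  { ω₃, ω₄, ω₆ }  = ᶜ of { ω₁, ω₂, ω₅ }
  [31 total]
Round 5 (1 new):
  { ω₂, ω₃, ω₄, ω₆ }  = ᶜ of { ω₁, ω₅ }
  [32 total]
Round 6 adds nothing — fixpoint reached.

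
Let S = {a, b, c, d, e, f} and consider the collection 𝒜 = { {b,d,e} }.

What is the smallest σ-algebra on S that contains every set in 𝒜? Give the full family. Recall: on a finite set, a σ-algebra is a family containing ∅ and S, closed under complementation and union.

|σ(𝒜)| = 4.  σ(𝒜) = { {}, {a,c,f}, {b,d,e}, S }

Trace:
Take S₀ = 𝒜 ∪ {∅, S} = { {}, {b,d,e}, S }.
Iteration 1 adds 1:
  {a,c,f}  = {b,d,e}ᶜ
  (now 4)
After Iteration 2 the family is unchanged; done.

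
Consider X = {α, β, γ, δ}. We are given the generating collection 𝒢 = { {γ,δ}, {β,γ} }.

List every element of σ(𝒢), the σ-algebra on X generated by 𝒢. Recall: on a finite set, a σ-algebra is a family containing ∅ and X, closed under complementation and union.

Start: 𝒢 ∪ {∅, X} = { {}, {β,γ}, {γ,δ}, X }.
Pass 1 adds 3:
  {α,β}  = ᶜ of {γ,δ}
  {α,δ}  = ᶜ of {β,γ}
  {β,γ,δ}  = {γ,δ} ∪ {β,γ}
  (now 7)
Pass 2: +4 →
  {α}  = ᶜ of {β,γ,δ}
  {α,β,γ}  = {β,γ} ∪ {α,β}
  {α,β,δ}  = {α,δ} ∪ {α,β}
  {α,γ,δ}  = {γ,δ} ∪ {α,δ}
  (now 11)
Pass 3: 3 new —
  {β}  = ᶜ of {α,γ,δ}
  {γ}  = ᶜ of {α,β,δ}
  {δ}  = ᶜ of {α,β,γ}
  (now 14)
Pass 4: +2 →
  {α,γ}  = {γ} ∪ {α}
  {β,δ}  = {δ} ∪ {β}
  (now 16)
Pass 5 adds nothing — fixpoint reached.

Hence σ(𝒢) has 16 members: { {}, {α}, {β}, {γ}, {δ}, {α,β}, {α,γ}, {α,δ}, {β,γ}, {β,δ}, {γ,δ}, {α,β,γ}, {α,β,δ}, {α,γ,δ}, {β,γ,δ}, X }.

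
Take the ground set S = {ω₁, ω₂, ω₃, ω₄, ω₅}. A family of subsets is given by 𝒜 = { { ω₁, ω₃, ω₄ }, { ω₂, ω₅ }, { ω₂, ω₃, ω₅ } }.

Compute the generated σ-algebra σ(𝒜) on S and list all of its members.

Take S₀ = 𝒜 ∪ {∅, S} = { {  }, { ω₂, ω₅ }, { ω₁, ω₃, ω₄ }, { ω₂, ω₃, ω₅ }, S }.
Pass 1. New:
  { ω₁, ω₄ }  = complement { ω₂, ω₃, ω₅ }
Pass 2 (1 new):
  { ω₁, ω₂, ω₄, ω₅ }  = { ω₂, ω₅ } ∪ { ω₁, ω₄ }
Pass 3 adds 1:
  { ω₃ }  = complement { ω₁, ω₂, ω₄, ω₅ }
Pass 4: stable.

σ(𝒜) = { {  }, { ω₃ }, { ω₁, ω₄ }, { ω₂, ω₅ }, { ω₁, ω₃, ω₄ }, { ω₂, ω₃, ω₅ }, { ω₁, ω₂, ω₄, ω₅ }, S }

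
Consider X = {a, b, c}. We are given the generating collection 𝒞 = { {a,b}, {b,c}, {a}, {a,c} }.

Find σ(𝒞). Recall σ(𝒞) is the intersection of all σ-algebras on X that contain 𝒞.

σ(𝒞) (8 sets): { ∅, {a}, {b}, {c}, {a,b}, {a,c}, {b,c}, X }

Derivation:
Initial family (6 sets): { ∅, {a}, {a,b}, {a,c}, {b,c}, X }.
Pass 1. New:
  {b}  = X∖{a,c}
  {c}  = X∖{a,b}
  |family| = 8
Pass 2: already closed under ᶜ and ∪.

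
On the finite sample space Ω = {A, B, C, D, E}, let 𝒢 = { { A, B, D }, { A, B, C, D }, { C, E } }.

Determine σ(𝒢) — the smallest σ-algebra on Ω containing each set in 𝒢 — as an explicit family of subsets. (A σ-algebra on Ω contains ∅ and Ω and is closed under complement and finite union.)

Seed the family with 𝒢 together with ∅ and Ω: { ∅, { C, E }, { A, B, D }, { A, B, C, D }, Ω }.
Iteration 1 (1 new):
  { E }  = ᶜ of { A, B, C, D }
  |family| = 6
Iteration 2: 1 new —
  { A, B, D, E }  = { A, B, D } ∪ { E }
  |family| = 7
Iteration 3 (1 new):
  { C }  = ᶜ of { A, B, D, E }
  |family| = 8
Iteration 4 adds nothing — fixpoint reached.

Therefore σ(𝒢) = { ∅, { C }, { E }, { C, E }, { A, B, D }, { A, B, C, D }, { A, B, D, E }, Ω } (|σ(𝒢)| = 8).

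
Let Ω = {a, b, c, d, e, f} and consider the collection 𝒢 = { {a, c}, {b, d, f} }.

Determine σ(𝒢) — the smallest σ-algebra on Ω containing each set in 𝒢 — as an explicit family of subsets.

Start: 𝒢 ∪ {∅, Ω} = { {}, {a, c}, {b, d, f}, Ω }.
Step 1: 3 new —
  {a, c, e}  = ᶜ of {b, d, f}
  {b, d, e, f}  = ᶜ of {a, c}
  {a, b, c, d, f}  = {b, d, f} ∪ {a, c}
Step 2: +1 →
  {e}  = ᶜ of {a, b, c, d, f}
Step 3 adds nothing — fixpoint reached.

Hence σ(𝒢) has 8 members: { {}, {e}, {a, c}, {a, c, e}, {b, d, f}, {b, d, e, f}, {a, b, c, d, f}, Ω }.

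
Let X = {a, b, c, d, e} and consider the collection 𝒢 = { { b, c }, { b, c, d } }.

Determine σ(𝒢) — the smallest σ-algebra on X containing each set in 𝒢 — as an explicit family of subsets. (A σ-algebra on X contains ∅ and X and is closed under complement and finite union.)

σ(𝒢) (8 sets): { ∅, { d }, { a, e }, { b, c }, { a, d, e }, { b, c, d }, { a, b, c, e }, X }

Trace:
Initial family (4 sets): { ∅, { b, c }, { b, c, d }, X }.
Iteration 1 (2 new):
  { a, e }  = ᶜ of { b, c, d }
  { a, d, e }  = ᶜ of { b, c }
Iteration 2: +1 →
  { a, b, c, e }  = { b, c } ∪ { a, e }
Iteration 3 (1 new):
  { d }  = ᶜ of { a, b, c, e }
After Iteration 4 the family is unchanged; done.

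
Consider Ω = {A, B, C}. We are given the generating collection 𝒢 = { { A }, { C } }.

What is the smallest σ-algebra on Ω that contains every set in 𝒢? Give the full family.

Answer: σ(𝒢) = { {}, { A }, { B }, { C }, { A, B }, { A, C }, { B, C }, Ω }

Trace:
Initial family (4 sets): { {}, { A }, { C }, Ω }.
Step 1. New:
  { A, B }  = complement { C }
  { A, C }  = { C } ∪ { A }
  { B, C }  = complement { A }
  (now 7)
Step 2 adds 1:
  { B }  = complement { A, C }
  (now 8)
Step 3 adds nothing — fixpoint reached.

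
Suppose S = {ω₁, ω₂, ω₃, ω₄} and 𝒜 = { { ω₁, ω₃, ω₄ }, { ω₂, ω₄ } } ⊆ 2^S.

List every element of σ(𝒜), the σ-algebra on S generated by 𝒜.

Start: 𝒜 ∪ {∅, S} = { {  }, { ω₂, ω₄ }, { ω₁, ω₃, ω₄ }, S }.
Iteration 1: +2 →
  { ω₂ }  = ᶜ of { ω₁, ω₃, ω₄ }
  { ω₁, ω₃ }  = ᶜ of { ω₂, ω₄ }
  (now 6)
Iteration 2: +1 →
  { ω₁, ω₂, ω₃ }  = { ω₁, ω₃ } ∪ { ω₂ }
  (now 7)
Iteration 3: +1 →
  { ω₄ }  = ᶜ of { ω₁, ω₂, ω₃ }
  (now 8)
Iteration 4: no new sets; the family is a σ-algebra.

σ(𝒜) = { {  }, { ω₂ }, { ω₄ }, { ω₁, ω₃ }, { ω₂, ω₄ }, { ω₁, ω₂, ω₃ }, { ω₁, ω₃, ω₄ }, S }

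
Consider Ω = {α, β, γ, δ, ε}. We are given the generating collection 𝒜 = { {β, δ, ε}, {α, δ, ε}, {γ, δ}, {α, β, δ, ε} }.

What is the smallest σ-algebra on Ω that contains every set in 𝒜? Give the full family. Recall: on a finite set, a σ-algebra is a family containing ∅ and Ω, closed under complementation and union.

Start: 𝒜 ∪ {∅, Ω} = { {}, {γ, δ}, {α, δ, ε}, {β, δ, ε}, {α, β, δ, ε}, Ω }.
Round 1. New:
  {γ}  = Ω∖{α, β, δ, ε}
  {α, γ}  = Ω∖{β, δ, ε}
  {β, γ}  = Ω∖{α, δ, ε}
  {α, β, ε}  = Ω∖{γ, δ}
  {α, γ, δ, ε}  = {α, δ, ε} ∪ {γ, δ}
  {β, γ, δ, ε}  = {γ, δ} ∪ {β, δ, ε}
  — 12 sets.
Round 2 adds 6:
  {α}  = Ω∖{β, γ, δ, ε}
  {β}  = Ω∖{α, γ, δ, ε}
  {α, β, γ}  = {β, γ} ∪ {α, γ}
  {α, γ, δ}  = {γ, δ} ∪ {α, γ}
  {β, γ, δ}  = {γ, δ} ∪ {β, γ}
  {α, β, γ, ε}  = {γ} ∪ {α, β, ε}
  — 18 sets.
Round 3: +6 →
  {δ}  = Ω∖{α, β, γ, ε}
  {α, β}  = {β} ∪ {α}
  {α, ε}  = Ω∖{β, γ, δ}
  {β, ε}  = Ω∖{α, γ, δ}
  {δ, ε}  = Ω∖{α, β, γ}
  {α, β, γ, δ}  = {γ, δ} ∪ {α, β, γ}
  — 24 sets.
Round 4: 7 new —
  {ε}  = Ω∖{α, β, γ, δ}
  {α, δ}  = {δ} ∪ {α}
  {β, δ}  = {β} ∪ {δ}
  {α, β, δ}  = {α, β} ∪ {δ}
  {α, γ, ε}  = {γ} ∪ {α, ε}
  {β, γ, ε}  = {β, ε} ∪ {γ}
  {γ, δ, ε}  = Ω∖{α, β}
  — 31 sets.
Round 5: 1 new —
  {γ, ε}  = Ω∖{α, β, δ}
  — 32 sets.
Round 6: no new sets; the family is a σ-algebra.

Hence σ(𝒜) has 32 members: { {}, {α}, {β}, {γ}, {δ}, {ε}, {α, β}, {α, γ}, {α, δ}, {α, ε}, {β, γ}, {β, δ}, {β, ε}, {γ, δ}, {γ, ε}, {δ, ε}, {α, β, γ}, {α, β, δ}, {α, β, ε}, {α, γ, δ}, {α, γ, ε}, {α, δ, ε}, {β, γ, δ}, {β, γ, ε}, {β, δ, ε}, {γ, δ, ε}, {α, β, γ, δ}, {α, β, γ, ε}, {α, β, δ, ε}, {α, γ, δ, ε}, {β, γ, δ, ε}, Ω }.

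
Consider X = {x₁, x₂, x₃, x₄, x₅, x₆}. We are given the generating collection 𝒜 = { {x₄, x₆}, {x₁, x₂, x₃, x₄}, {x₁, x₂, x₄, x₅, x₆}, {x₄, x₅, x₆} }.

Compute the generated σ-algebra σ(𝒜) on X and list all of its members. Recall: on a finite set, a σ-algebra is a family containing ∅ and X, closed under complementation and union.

Seed the family with 𝒜 together with ∅ and X: { ∅, {x₄, x₆}, {x₄, x₅, x₆}, {x₁, x₂, x₃, x₄}, {x₁, x₂, x₄, x₅, x₆}, X }.
Step 1 (5 new):
  {x₃}  = X∖{x₁, x₂, x₄, x₅, x₆}
  {x₅, x₆}  = X∖{x₁, x₂, x₃, x₄}
  {x₁, x₂, x₃}  = X∖{x₄, x₅, x₆}
  {x₁, x₂, x₃, x₅}  = X∖{x₄, x₆}
  {x₁, x₂, x₃, x₄, x₆}  = {x₁, x₂, x₃, x₄} ∪ {x₄, x₆}
Step 2: 6 new —
  {x₅}  = X∖{x₁, x₂, x₃, x₄, x₆}
  {x₃, x₄, x₆}  = {x₃} ∪ {x₄, x₆}
  {x₃, x₅, x₆}  = {x₅, x₆} ∪ {x₃}
  {x₃, x₄, x₅, x₆}  = {x₃} ∪ {x₄, x₅, x₆}
  {x₁, x₂, x₃, x₄, x₅}  = {x₁, x₂, x₃, x₄} ∪ {x₁, x₂, x₃, x₅}
  {x₁, x₂, x₃, x₅, x₆}  = {x₁, x₂, x₃} ∪ {x₅, x₆}
Step 3: 6 new —
  {x₄}  = X∖{x₁, x₂, x₃, x₅, x₆}
  {x₆}  = X∖{x₁, x₂, x₃, x₄, x₅}
  {x₁, x₂}  = X∖{x₃, x₄, x₅, x₆}
  {x₃, x₅}  = {x₃} ∪ {x₅}
  {x₁, x₂, x₄}  = X∖{x₃, x₅, x₆}
  {x₁, x₂, x₅}  = X∖{x₃, x₄, x₆}
Step 4. New:
  {x₃, x₄}  = {x₃} ∪ {x₄}
  {x₃, x₆}  = {x₆} ∪ {x₃}
  {x₄, x₅}  = {x₅} ∪ {x₄}
  {x₁, x₂, x₆}  = {x₁, x₂} ∪ {x₆}
  {x₃, x₄, x₅}  = {x₄} ∪ {x₃, x₅}
  {x₁, x₂, x₃, x₆}  = {x₁, x₂, x₃} ∪ {x₆}
  {x₁, x₂, x₄, x₅}  = {x₁, x₂, x₄} ∪ {x₅}
  {x₁, x₂, x₄, x₆}  = X∖{x₃, x₅}
  {x₁, x₂, x₅, x₆}  = {x₅, x₆} ∪ {x₁, x₂}
Step 5: closed — nothing new.

Hence σ(𝒜) has 32 members: { ∅, {x₃}, {x₄}, {x₅}, {x₆}, {x₁, x₂}, {x₃, x₄}, {x₃, x₅}, {x₃, x₆}, {x₄, x₅}, {x₄, x₆}, {x₅, x₆}, {x₁, x₂, x₃}, {x₁, x₂, x₄}, {x₁, x₂, x₅}, {x₁, x₂, x₆}, {x₃, x₄, x₅}, {x₃, x₄, x₆}, {x₃, x₅, x₆}, {x₄, x₅, x₆}, {x₁, x₂, x₃, x₄}, {x₁, x₂, x₃, x₅}, {x₁, x₂, x₃, x₆}, {x₁, x₂, x₄, x₅}, {x₁, x₂, x₄, x₆}, {x₁, x₂, x₅, x₆}, {x₃, x₄, x₅, x₆}, {x₁, x₂, x₃, x₄, x₅}, {x₁, x₂, x₃, x₄, x₆}, {x₁, x₂, x₃, x₅, x₆}, {x₁, x₂, x₄, x₅, x₆}, X }.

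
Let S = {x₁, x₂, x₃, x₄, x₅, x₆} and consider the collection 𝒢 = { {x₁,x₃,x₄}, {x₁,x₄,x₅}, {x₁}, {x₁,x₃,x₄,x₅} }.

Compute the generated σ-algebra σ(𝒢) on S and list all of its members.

Initial family (6 sets): { ∅, {x₁}, {x₁,x₃,x₄}, {x₁,x₄,x₅}, {x₁,x₃,x₄,x₅}, S }.
Step 1: 4 new —
  {x₂,x₆}  = {x₁,x₃,x₄,x₅}ᶜ
  {x₂,x₃,x₆}  = {x₁,x₄,x₅}ᶜ
  {x₂,x₅,x₆}  = {x₁,x₃,x₄}ᶜ
  {x₂,x₃,x₄,x₅,x₆}  = {x₁}ᶜ
  — 10 sets.
Step 2 (6 new):
  {x₁,x₂,x₆}  = {x₂,x₆} ∪ {x₁}
  {x₁,x₂,x₃,x₆}  = {x₂,x₃,x₆} ∪ {x₁}
  {x₁,x₂,x₅,x₆}  = {x₂,x₅,x₆} ∪ {x₁}
  {x₂,x₃,x₅,x₆}  = {x₂,x₃,x₆} ∪ {x₂,x₅,x₆}
  {x₁,x₂,x₃,x₄,x₆}  = {x₂,x₃,x₆} ∪ {x₁,x₃,x₄}
  {x₁,x₂,x₄,x₅,x₆}  = {x₁,x₄,x₅} ∪ {x₂,x₆}
  — 16 sets.
Step 3. New:
  {x₃}  = {x₁,x₂,x₄,x₅,x₆}ᶜ
  {x₅}  = {x₁,x₂,x₃,x₄,x₆}ᶜ
  {x₁,x₄}  = {x₂,x₃,x₅,x₆}ᶜ
  {x₃,x₄}  = {x₁,x₂,x₅,x₆}ᶜ
  {x₄,x₅}  = {x₁,x₂,x₃,x₆}ᶜ
  {x₃,x₄,x₅}  = {x₁,x₂,x₆}ᶜ
  {x₁,x₂,x₃,x₅,x₆}  = {x₂,x₃,x₆} ∪ {x₁,x₂,x₅,x₆}
  — 23 sets.
Step 4 (7 new):
  {x₄}  = {x₁,x₂,x₃,x₅,x₆}ᶜ
  {x₁,x₃}  = {x₃} ∪ {x₁}
  {x₁,x₅}  = {x₅} ∪ {x₁}
  {x₃,x₅}  = {x₅} ∪ {x₃}
  {x₁,x₂,x₄,x₆}  = {x₂,x₆} ∪ {x₁,x₄}
  {x₂,x₃,x₄,x₆}  = {x₃,x₄} ∪ {x₂,x₃,x₆}
  {x₂,x₄,x₅,x₆}  = {x₂,x₆} ∪ {x₄,x₅}
  — 30 sets.
Step 5: 2 new —
  {x₁,x₃,x₅}  = {x₅} ∪ {x₁,x₃}
  {x₂,x₄,x₆}  = {x₂,x₆} ∪ {x₄}
  — 32 sets.
Step 6: closed — nothing new.

|σ(𝒢)| = 32.  σ(𝒢) = { ∅, {x₁}, {x₃}, {x₄}, {x₅}, {x₁,x₃}, {x₁,x₄}, {x₁,x₅}, {x₂,x₆}, {x₃,x₄}, {x₃,x₅}, {x₄,x₅}, {x₁,x₂,x₆}, {x₁,x₃,x₄}, {x₁,x₃,x₅}, {x₁,x₄,x₅}, {x₂,x₃,x₆}, {x₂,x₄,x₆}, {x₂,x₅,x₆}, {x₃,x₄,x₅}, {x₁,x₂,x₃,x₆}, {x₁,x₂,x₄,x₆}, {x₁,x₂,x₅,x₆}, {x₁,x₃,x₄,x₅}, {x₂,x₃,x₄,x₆}, {x₂,x₃,x₅,x₆}, {x₂,x₄,x₅,x₆}, {x₁,x₂,x₃,x₄,x₆}, {x₁,x₂,x₃,x₅,x₆}, {x₁,x₂,x₄,x₅,x₆}, {x₂,x₃,x₄,x₅,x₆}, S }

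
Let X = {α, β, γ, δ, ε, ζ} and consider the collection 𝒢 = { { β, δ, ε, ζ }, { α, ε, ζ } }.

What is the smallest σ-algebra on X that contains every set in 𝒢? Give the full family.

σ(𝒢) (16 sets): { {  }, { α }, { γ }, { α, γ }, { β, δ }, { ε, ζ }, { α, β, δ }, { α, ε, ζ }, { β, γ, δ }, { γ, ε, ζ }, { α, β, γ, δ }, { α, γ, ε, ζ }, { β, δ, ε, ζ }, { α, β, δ, ε, ζ }, { β, γ, δ, ε, ζ }, X }

Working:
Take S₀ = 𝒢 ∪ {∅, X} = { {  }, { α, ε, ζ }, { β, δ, ε, ζ }, X }.
Step 1: +3 →
  { α, γ }  = X∖{ β, δ, ε, ζ }
  { β, γ, δ }  = X∖{ α, ε, ζ }
  { α, β, δ, ε, ζ }  = { α, ε, ζ } ∪ { β, δ, ε, ζ }
  |family| = 7
Step 2. New:
  { γ }  = X∖{ α, β, δ, ε, ζ }
  { α, β, γ, δ }  = { β, γ, δ } ∪ { α, γ }
  { α, γ, ε, ζ }  = { α, ε, ζ } ∪ { α, γ }
  { β, γ, δ, ε, ζ }  = { β, δ, ε, ζ } ∪ { β, γ, δ }
  |family| = 11
Step 3: 3 new —
  { α }  = X∖{ β, γ, δ, ε, ζ }
  { β, δ }  = X∖{ α, γ, ε, ζ }
  { ε, ζ }  = X∖{ α, β, γ, δ }
  |family| = 14
Step 4 (2 new):
  { α, β, δ }  = { β, δ } ∪ { α }
  { γ, ε, ζ }  = { γ } ∪ { ε, ζ }
  |family| = 16
Step 5: no new sets; the family is a σ-algebra.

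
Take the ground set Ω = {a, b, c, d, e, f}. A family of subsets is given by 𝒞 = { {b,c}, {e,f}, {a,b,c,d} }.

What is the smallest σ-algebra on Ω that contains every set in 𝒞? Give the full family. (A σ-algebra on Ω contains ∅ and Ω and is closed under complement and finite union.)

σ(𝒞) = { {}, {a,d}, {b,c}, {e,f}, {a,b,c,d}, {a,d,e,f}, {b,c,e,f}, Ω }

Trace:
Start: 𝒞 ∪ {∅, Ω} = { {}, {b,c}, {e,f}, {a,b,c,d}, Ω }.
Round 1. New:
  {a,d,e,f}  = ᶜ of {b,c}
  {b,c,e,f}  = {b,c} ∪ {e,f}
  |family| = 7
Round 2: 1 new —
  {a,d}  = ᶜ of {b,c,e,f}
  |family| = 8
Round 3: stable.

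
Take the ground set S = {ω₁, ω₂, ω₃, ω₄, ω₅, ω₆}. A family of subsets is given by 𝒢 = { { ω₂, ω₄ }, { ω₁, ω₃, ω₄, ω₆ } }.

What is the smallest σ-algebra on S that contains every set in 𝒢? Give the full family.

Take S₀ = 𝒢 ∪ {∅, S} = { ∅, { ω₂, ω₄ }, { ω₁, ω₃, ω₄, ω₆ }, S }.
Iteration 1: +3 →
  { ω₂, ω₅ }  = ᶜ of { ω₁, ω₃, ω₄, ω₆ }
  { ω₁, ω₃, ω₅, ω₆ }  = ᶜ of { ω₂, ω₄ }
  { ω₁, ω₂, ω₃, ω₄, ω₆ }  = { ω₁, ω₃, ω₄, ω₆ } ∪ { ω₂, ω₄ }
  |family| = 7
Iteration 2: 4 new —
  { ω₅ }  = ᶜ of { ω₁, ω₂, ω₃, ω₄, ω₆ }
  { ω₂, ω₄, ω₅ }  = { ω₂, ω₅ } ∪ { ω₂, ω₄ }
  { ω₁, ω₂, ω₃, ω₅, ω₆ }  = { ω₁, ω₃, ω₅, ω₆ } ∪ { ω₂, ω₅ }
  { ω₁, ω₃, ω₄, ω₅, ω₆ }  = { ω₁, ω₃, ω₅, ω₆ } ∪ { ω₁, ω₃, ω₄, ω₆ }
  |family| = 11
Iteration 3. New:
  { ω₂ }  = ᶜ of { ω₁, ω₃, ω₄, ω₅, ω₆ }
  { ω₄ }  = ᶜ of { ω₁, ω₂, ω₃, ω₅, ω₆ }
  { ω₁, ω₃, ω₆ }  = ᶜ of { ω₂, ω₄, ω₅ }
  |family| = 14
Iteration 4. New:
  { ω₄, ω₅ }  = { ω₄ } ∪ { ω₅ }
  { ω₁, ω₂, ω₃, ω₆ }  = { ω₁, ω₃, ω₆ } ∪ { ω₂ }
  |family| = 16
Iteration 5: already closed under ᶜ and ∪.

Therefore σ(𝒢) = { ∅, { ω₂ }, { ω₄ }, { ω₅ }, { ω₂, ω₄ }, { ω₂, ω₅ }, { ω₄, ω₅ }, { ω₁, ω₃, ω₆ }, { ω₂, ω₄, ω₅ }, { ω₁, ω₂, ω₃, ω₆ }, { ω₁, ω₃, ω₄, ω₆ }, { ω₁, ω₃, ω₅, ω₆ }, { ω₁, ω₂, ω₃, ω₄, ω₆ }, { ω₁, ω₂, ω₃, ω₅, ω₆ }, { ω₁, ω₃, ω₄, ω₅, ω₆ }, S } (|σ(𝒢)| = 16).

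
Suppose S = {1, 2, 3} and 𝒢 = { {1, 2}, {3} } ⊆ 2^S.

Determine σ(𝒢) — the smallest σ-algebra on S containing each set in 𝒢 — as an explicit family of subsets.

Seed the family with 𝒢 together with ∅ and S: { {}, {3}, {1, 2}, S }.
Round 1: closed — nothing new.

Therefore σ(𝒢) = { {}, {3}, {1, 2}, S } (|σ(𝒢)| = 4).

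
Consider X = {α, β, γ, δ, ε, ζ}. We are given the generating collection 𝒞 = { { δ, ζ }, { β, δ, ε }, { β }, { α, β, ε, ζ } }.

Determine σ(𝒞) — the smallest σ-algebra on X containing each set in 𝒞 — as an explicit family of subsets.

Seed the family with 𝒞 together with ∅ and X: { {}, { β }, { δ, ζ }, { β, δ, ε }, { α, β, ε, ζ }, X }.
Round 1 adds 7:
  { γ, δ }  = complement { α, β, ε, ζ }
  { α, γ, ζ }  = complement { β, δ, ε }
  { β, δ, ζ }  = { β } ∪ { δ, ζ }
  { α, β, γ, ε }  = complement { δ, ζ }
  { β, δ, ε, ζ }  = { δ, ζ } ∪ { β, δ, ε }
  { α, β, δ, ε, ζ }  = { δ, ζ } ∪ { α, β, ε, ζ }
  { α, γ, δ, ε, ζ }  = complement { β }
Round 2 adds 13:
  { γ }  = complement { α, β, δ, ε, ζ }
  { α, γ }  = complement { β, δ, ε, ζ }
  { α, γ, ε }  = complement { β, δ, ζ }
  { β, γ, δ }  = { γ, δ } ∪ { β }
  { γ, δ, ζ }  = { γ, δ } ∪ { δ, ζ }
  { α, β, γ, ζ }  = { α, γ, ζ } ∪ { β }
  { α, γ, δ, ζ }  = { γ, δ } ∪ { α, γ, ζ }
  { β, γ, δ, ε }  = { γ, δ } ∪ { β, δ, ε }
  { β, γ, δ, ζ }  = { β, δ, ζ } ∪ { γ, δ }
  { α, β, γ, δ, ε }  = { γ, δ } ∪ { α, β, γ, ε }
  { α, β, γ, δ, ζ }  = { β, δ, ζ } ∪ { α, γ, ζ }
  { α, β, γ, ε, ζ }  = { α, γ, ζ } ∪ { α, β, γ, ε }
  { β, γ, δ, ε, ζ }  = { γ, δ } ∪ { β, δ, ε, ζ }
Round 3: 16 new —
  { α }  = complement { β, γ, δ, ε, ζ }
  { δ }  = complement { α, β, γ, ε, ζ }
  { ε }  = complement { α, β, γ, δ, ζ }
  { ζ }  = complement { α, β, γ, δ, ε }
  { α, ε }  = complement { β, γ, δ, ζ }
  { α, ζ }  = complement { β, γ, δ, ε }
  { β, γ }  = { β } ∪ { γ }
  { β, ε }  = complement { α, γ, δ, ζ }
  { δ, ε }  = complement { α, β, γ, ζ }
  { α, β, γ }  = { β } ∪ { α, γ }
  { α, β, ε }  = complement { γ, δ, ζ }
  { α, γ, δ }  = { γ, δ } ∪ { α, γ }
  { α, ε, ζ }  = complement { β, γ, δ }
  { α, β, γ, δ }  = { α, γ } ∪ { β, γ, δ }
  { α, γ, δ, ε }  = { γ, δ } ∪ { α, γ, ε }
  { α, γ, ε, ζ }  = { α, γ, ζ } ∪ { α, γ, ε }
Round 4: 19 new —
  { α, β }  = { β } ∪ { α }
  { α, δ }  = { δ } ∪ { α }
  { β, δ }  = complement { α, γ, ε, ζ }
  { β, ζ }  = complement { α, γ, δ, ε }
  { γ, ε }  = { γ } ∪ { ε }
  { γ, ζ }  = { γ } ∪ { ζ }
  { ε, ζ }  = complement { α, β, γ, δ }
  { α, β, ζ }  = { α, ζ } ∪ { β }
  { α, δ, ε }  = { δ, ε } ∪ { α }
  { α, δ, ζ }  = { α, ζ } ∪ { δ }
  { β, γ, ε }  = { γ } ∪ { β, ε }
  { β, γ, ζ }  = { β, γ } ∪ { ζ }
  { β, ε, ζ }  = complement { α, γ, δ }
  { γ, δ, ε }  = { γ, δ } ∪ { δ, ε }
  { δ, ε, ζ }  = complement { α, β, γ }
  { α, β, δ, ε }  = { δ, ε } ∪ { α, β, ε }
  { α, β, δ, ζ }  = { β, δ, ζ } ∪ { α, ζ }
  { α, δ, ε, ζ }  = complement { β, γ }
  { γ, δ, ε, ζ }  = { δ, ε } ∪ { γ, δ, ζ }
Round 5 adds 3:
  { α, β, δ }  = { β } ∪ { α, δ }
  { γ, ε, ζ }  = { ε, ζ } ∪ { γ, ε }
  { β, γ, ε, ζ }  = complement { α, δ }
Round 6: no new sets; the family is a σ-algebra.

σ(𝒞) = { {}, { α }, { β }, { γ }, { δ }, { ε }, { ζ }, { α, β }, { α, γ }, { α, δ }, { α, ε }, { α, ζ }, { β, γ }, { β, δ }, { β, ε }, { β, ζ }, { γ, δ }, { γ, ε }, { γ, ζ }, { δ, ε }, { δ, ζ }, { ε, ζ }, { α, β, γ }, { α, β, δ }, { α, β, ε }, { α, β, ζ }, { α, γ, δ }, { α, γ, ε }, { α, γ, ζ }, { α, δ, ε }, { α, δ, ζ }, { α, ε, ζ }, { β, γ, δ }, { β, γ, ε }, { β, γ, ζ }, { β, δ, ε }, { β, δ, ζ }, { β, ε, ζ }, { γ, δ, ε }, { γ, δ, ζ }, { γ, ε, ζ }, { δ, ε, ζ }, { α, β, γ, δ }, { α, β, γ, ε }, { α, β, γ, ζ }, { α, β, δ, ε }, { α, β, δ, ζ }, { α, β, ε, ζ }, { α, γ, δ, ε }, { α, γ, δ, ζ }, { α, γ, ε, ζ }, { α, δ, ε, ζ }, { β, γ, δ, ε }, { β, γ, δ, ζ }, { β, γ, ε, ζ }, { β, δ, ε, ζ }, { γ, δ, ε, ζ }, { α, β, γ, δ, ε }, { α, β, γ, δ, ζ }, { α, β, γ, ε, ζ }, { α, β, δ, ε, ζ }, { α, γ, δ, ε, ζ }, { β, γ, δ, ε, ζ }, X }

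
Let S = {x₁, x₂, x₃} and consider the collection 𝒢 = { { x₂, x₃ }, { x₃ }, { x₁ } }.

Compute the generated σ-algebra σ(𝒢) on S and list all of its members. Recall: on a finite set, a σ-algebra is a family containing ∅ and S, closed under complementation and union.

σ(𝒢) (8 sets): { {}, { x₁ }, { x₂ }, { x₃ }, { x₁, x₂ }, { x₁, x₃ }, { x₂, x₃ }, S }

Trace:
Start: 𝒢 ∪ {∅, S} = { {}, { x₁ }, { x₃ }, { x₂, x₃ }, S }.
Iteration 1: 2 new —
  { x₁, x₂ }  = S∖{ x₃ }
  { x₁, x₃ }  = { x₃ } ∪ { x₁ }
  [7 total]
Iteration 2. New:
  { x₂ }  = S∖{ x₁, x₃ }
  [8 total]
Iteration 3: no new sets; the family is a σ-algebra.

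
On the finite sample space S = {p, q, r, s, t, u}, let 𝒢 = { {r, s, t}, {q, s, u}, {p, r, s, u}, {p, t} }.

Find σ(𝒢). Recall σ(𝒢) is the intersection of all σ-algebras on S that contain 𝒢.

Answer: σ(𝒢) = { {}, {p}, {q}, {r}, {s}, {t}, {u}, {p, q}, {p, r}, {p, s}, {p, t}, {p, u}, {q, r}, {q, s}, {q, t}, {q, u}, {r, s}, {r, t}, {r, u}, {s, t}, {s, u}, {t, u}, {p, q, r}, {p, q, s}, {p, q, t}, {p, q, u}, {p, r, s}, {p, r, t}, {p, r, u}, {p, s, t}, {p, s, u}, {p, t, u}, {q, r, s}, {q, r, t}, {q, r, u}, {q, s, t}, {q, s, u}, {q, t, u}, {r, s, t}, {r, s, u}, {r, t, u}, {s, t, u}, {p, q, r, s}, {p, q, r, t}, {p, q, r, u}, {p, q, s, t}, {p, q, s, u}, {p, q, t, u}, {p, r, s, t}, {p, r, s, u}, {p, r, t, u}, {p, s, t, u}, {q, r, s, t}, {q, r, s, u}, {q, r, t, u}, {q, s, t, u}, {r, s, t, u}, {p, q, r, s, t}, {p, q, r, s, u}, {p, q, r, t, u}, {p, q, s, t, u}, {p, r, s, t, u}, {q, r, s, t, u}, S }

Working:
Seed the family with 𝒢 together with ∅ and S: { {}, {p, t}, {q, s, u}, {r, s, t}, {p, r, s, u}, S }.
Step 1 (9 new):
  {q, t}  = {p, r, s, u}ᶜ
  {p, q, u}  = {r, s, t}ᶜ
  {p, r, t}  = {q, s, u}ᶜ
  {p, r, s, t}  = {r, s, t} ∪ {p, t}
  {q, r, s, u}  = {p, t}ᶜ
  {p, q, r, s, u}  = {q, s, u} ∪ {p, r, s, u}
  {p, q, s, t, u}  = {q, s, u} ∪ {p, t}
  {p, r, s, t, u}  = {r, s, t} ∪ {p, r, s, u}
  {q, r, s, t, u}  = {q, s, u} ∪ {r, s, t}
  (now 15)
Step 2: 13 new —
  {p}  = {q, r, s, t, u}ᶜ
  {q}  = {p, r, s, t, u}ᶜ
  {r}  = {p, q, s, t, u}ᶜ
  {t}  = {p, q, r, s, u}ᶜ
  {q, u}  = {p, r, s, t}ᶜ
  {p, q, t}  = {q, t} ∪ {p, t}
  {p, q, r, t}  = {q, t} ∪ {p, r, t}
  {p, q, s, u}  = {q, s, u} ∪ {p, q, u}
  {p, q, t, u}  = {q, t} ∪ {p, q, u}
  {q, r, s, t}  = {q, t} ∪ {r, s, t}
  {q, s, t, u}  = {q, s, u} ∪ {q, t}
  {p, q, r, s, t}  = {q, t} ∪ {p, r, s, t}
  {p, q, r, t, u}  = {p, r, t} ∪ {p, q, u}
  (now 28)
Step 3 (14 new):
  {s}  = {p, q, r, t, u}ᶜ
  {u}  = {p, q, r, s, t}ᶜ
  {p, q}  = {q} ∪ {p}
  {p, r}  = {q, s, t, u}ᶜ
  {p, u}  = {q, r, s, t}ᶜ
  {q, r}  = {q} ∪ {r}
  {r, s}  = {p, q, t, u}ᶜ
  {r, t}  = {p, q, s, u}ᶜ
  {s, u}  = {p, q, r, t}ᶜ
  {q, r, t}  = {q, t} ∪ {r}
  {q, r, u}  = {q, u} ∪ {r}
  {q, t, u}  = {q, t} ∪ {q, u}
  {r, s, u}  = {p, q, t}ᶜ
  {p, q, r, u}  = {r} ∪ {p, q, u}
  (now 42)
Step 4 adds 22:
  {p, s}  = {s} ∪ {p}
  {q, s}  = {q} ∪ {s}
  {r, u}  = {r} ∪ {u}
  {s, t}  = {p, q, r, u}ᶜ
  {t, u}  = {u} ∪ {t}
  {p, q, r}  = {q} ∪ {p, r}
  {p, q, s}  = {p, q} ∪ {s}
  {p, r, s}  = {q, t, u}ᶜ
  {p, r, u}  = {p, u} ∪ {p, r}
  {p, s, t}  = {q, r, u}ᶜ
  {p, s, u}  = {q, r, t}ᶜ
  {p, t, u}  = {p, u} ∪ {p, t}
  {q, r, s}  = {r, s} ∪ {q}
  {q, s, t}  = {s} ∪ {q, t}
  {r, t, u}  = {r, t} ∪ {u}
  {s, t, u}  = {s, u} ∪ {t}
  {p, q, r, s}  = {r, s} ∪ {p, q}
  {p, q, s, t}  = {p, q, t} ∪ {s}
  {p, r, t, u}  = {p, u} ∪ {p, r, t}
  {p, s, t, u}  = {q, r}ᶜ
  {q, r, t, u}  = {r, t} ∪ {q, r, u}
  {r, s, t, u}  = {p, q}ᶜ
  (now 64)
After Step 5 the family is unchanged; done.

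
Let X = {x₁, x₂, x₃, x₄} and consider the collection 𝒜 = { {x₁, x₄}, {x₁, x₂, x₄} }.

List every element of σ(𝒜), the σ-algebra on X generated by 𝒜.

Start: 𝒜 ∪ {∅, X} = { ∅, {x₁, x₄}, {x₁, x₂, x₄}, X }.
Round 1. New:
  {x₃}  = X∖{x₁, x₂, x₄}
  {x₂, x₃}  = X∖{x₁, x₄}
  |family| = 6
Round 2 (1 new):
  {x₁, x₃, x₄}  = {x₃} ∪ {x₁, x₄}
  |family| = 7
Round 3. New:
  {x₂}  = X∖{x₁, x₃, x₄}
  |family| = 8
Round 4: already closed under ᶜ and ∪.

Hence σ(𝒜) has 8 members: { ∅, {x₂}, {x₃}, {x₁, x₄}, {x₂, x₃}, {x₁, x₂, x₄}, {x₁, x₃, x₄}, X }.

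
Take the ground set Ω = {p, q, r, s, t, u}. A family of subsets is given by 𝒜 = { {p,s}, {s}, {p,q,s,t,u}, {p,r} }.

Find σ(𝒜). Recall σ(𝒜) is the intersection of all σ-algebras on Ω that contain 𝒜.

Start: 𝒜 ∪ {∅, Ω} = { ∅, {s}, {p,r}, {p,s}, {p,q,s,t,u}, Ω }.
Step 1 adds 5:
  {r}  = complement {p,q,s,t,u}
  {p,r,s}  = {p,s} ∪ {p,r}
  {q,r,t,u}  = complement {p,s}
  {q,s,t,u}  = complement {p,r}
  {p,q,r,t,u}  = complement {s}
  |family| = 11
Step 2: +3 →
  {r,s}  = {r} ∪ {s}
  {q,t,u}  = complement {p,r,s}
  {q,r,s,t,u}  = {r} ∪ {q,s,t,u}
  |family| = 14
Step 3. New:
  {p}  = complement {q,r,s,t,u}
  {p,q,t,u}  = complement {r,s}
  |family| = 16
After Step 4 the family is unchanged; done.

σ(𝒜) = { ∅, {p}, {r}, {s}, {p,r}, {p,s}, {r,s}, {p,r,s}, {q,t,u}, {p,q,t,u}, {q,r,t,u}, {q,s,t,u}, {p,q,r,t,u}, {p,q,s,t,u}, {q,r,s,t,u}, Ω }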